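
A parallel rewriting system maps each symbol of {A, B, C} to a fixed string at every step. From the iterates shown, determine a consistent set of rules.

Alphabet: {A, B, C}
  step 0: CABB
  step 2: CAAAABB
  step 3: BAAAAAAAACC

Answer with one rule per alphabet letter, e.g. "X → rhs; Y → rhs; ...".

A->AA, B->C, C->B

  step 2 ⇒ step 3: CAAAABB ⇒ B·AA·AA·AA·AA·C·C
    A ↦ AA
    B ↦ C
    C ↦ B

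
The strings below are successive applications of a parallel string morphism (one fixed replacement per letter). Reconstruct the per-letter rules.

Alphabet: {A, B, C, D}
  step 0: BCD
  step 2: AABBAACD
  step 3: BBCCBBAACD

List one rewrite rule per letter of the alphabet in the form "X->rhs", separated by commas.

  step 2 ⇒ step 3: AABBAACD ⇒ B·B·C·C·B·B·AA·CD
    A ↦ B
    B ↦ C
    C ↦ AA
    D ↦ CD

A->B, B->C, C->AA, D->CD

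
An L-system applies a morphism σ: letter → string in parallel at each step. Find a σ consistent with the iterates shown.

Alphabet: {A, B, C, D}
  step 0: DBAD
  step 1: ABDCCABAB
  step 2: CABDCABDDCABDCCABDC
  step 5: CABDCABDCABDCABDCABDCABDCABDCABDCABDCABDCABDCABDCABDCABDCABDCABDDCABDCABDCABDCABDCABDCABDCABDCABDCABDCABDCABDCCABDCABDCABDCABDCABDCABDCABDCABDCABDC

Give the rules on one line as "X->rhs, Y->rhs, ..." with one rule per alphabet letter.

  step 1 ⇒ step 2: ABDCCABAB ⇒ CAB·DC·AB·D·D·CAB·DC·CAB·DC
    A ↦ CAB
    B ↦ DC
    C ↦ D
    D ↦ AB

A->CAB, B->DC, C->D, D->AB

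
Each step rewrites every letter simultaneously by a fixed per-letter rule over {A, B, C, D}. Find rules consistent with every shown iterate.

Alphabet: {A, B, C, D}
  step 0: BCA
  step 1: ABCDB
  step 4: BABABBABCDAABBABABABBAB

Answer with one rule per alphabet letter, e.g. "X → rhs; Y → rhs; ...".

  step 0 ⇒ step 1: BCA ⇒ AB·CD·B
    A ↦ B
    B ↦ AB
    C ↦ CD
    D ↦ AA  (constrained at step 1)

A->B, B->AB, C->CD, D->AA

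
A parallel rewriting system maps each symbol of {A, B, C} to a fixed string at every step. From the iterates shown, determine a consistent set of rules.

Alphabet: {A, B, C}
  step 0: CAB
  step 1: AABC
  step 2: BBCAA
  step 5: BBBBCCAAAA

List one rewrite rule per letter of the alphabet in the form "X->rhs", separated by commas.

  step 1 ⇒ step 2: AABC ⇒ B·B·C·AA
    A ↦ B
    B ↦ C
    C ↦ AA

A->B, B->C, C->AA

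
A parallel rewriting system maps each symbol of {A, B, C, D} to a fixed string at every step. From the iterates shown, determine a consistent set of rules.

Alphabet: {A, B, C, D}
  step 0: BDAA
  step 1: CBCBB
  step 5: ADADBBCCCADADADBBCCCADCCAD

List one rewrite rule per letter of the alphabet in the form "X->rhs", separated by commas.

A->B, B->C, C->AD, D->BC

  step 0 ⇒ step 1: BDAA ⇒ C·BC·B·B
    A ↦ B
    B ↦ C
    D ↦ BC
    C ↦ AD  (constrained at step 1)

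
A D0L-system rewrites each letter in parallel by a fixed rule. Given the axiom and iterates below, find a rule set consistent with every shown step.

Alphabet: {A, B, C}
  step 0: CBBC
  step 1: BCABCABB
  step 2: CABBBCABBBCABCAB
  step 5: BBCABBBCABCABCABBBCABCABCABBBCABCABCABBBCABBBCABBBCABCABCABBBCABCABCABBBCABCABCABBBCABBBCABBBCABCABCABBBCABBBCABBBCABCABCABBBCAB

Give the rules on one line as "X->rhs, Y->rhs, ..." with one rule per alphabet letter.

A->B, B->CAB, C->B

  step 1 ⇒ step 2: BCABCABB ⇒ CAB·B·B·CAB·B·B·CAB·CAB
    A ↦ B
    B ↦ CAB
    C ↦ B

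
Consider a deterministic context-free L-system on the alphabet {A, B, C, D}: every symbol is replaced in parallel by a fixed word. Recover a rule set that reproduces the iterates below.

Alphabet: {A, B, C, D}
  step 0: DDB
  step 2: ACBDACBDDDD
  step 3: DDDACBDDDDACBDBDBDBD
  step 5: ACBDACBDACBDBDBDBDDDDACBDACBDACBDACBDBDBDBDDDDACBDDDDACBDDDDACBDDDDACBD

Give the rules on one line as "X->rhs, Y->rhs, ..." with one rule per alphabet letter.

  step 2 ⇒ step 3: ACBDACBDDDD ⇒ DD·D·AC·BD·DD·D·AC·BD·BD·BD·BD
    A ↦ DD
    B ↦ AC
    C ↦ D
    D ↦ BD

A->DD, B->AC, C->D, D->BD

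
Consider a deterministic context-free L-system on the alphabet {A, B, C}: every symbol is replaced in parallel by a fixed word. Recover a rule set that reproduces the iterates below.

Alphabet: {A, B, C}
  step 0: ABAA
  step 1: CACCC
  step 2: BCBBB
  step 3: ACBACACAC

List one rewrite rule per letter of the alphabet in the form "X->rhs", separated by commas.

  step 2 ⇒ step 3: BCBBB ⇒ AC·B·AC·AC·AC
    B ↦ AC
    C ↦ B
  step 0 ⇒ step 1: ABAA ⇒ C·AC·C·C
    A ↦ C

A->C, B->AC, C->B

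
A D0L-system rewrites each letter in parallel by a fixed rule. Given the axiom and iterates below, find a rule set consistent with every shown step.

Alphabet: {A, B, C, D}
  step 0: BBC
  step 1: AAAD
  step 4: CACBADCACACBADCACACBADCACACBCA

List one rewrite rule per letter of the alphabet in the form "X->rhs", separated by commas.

  step 0 ⇒ step 1: BBC ⇒ A·A·AD
    B ↦ A
    C ↦ AD
    A ↦ CA  (constrained at step 1)
    D ↦ CB  (constrained at step 1)

A->CA, B->A, C->AD, D->CB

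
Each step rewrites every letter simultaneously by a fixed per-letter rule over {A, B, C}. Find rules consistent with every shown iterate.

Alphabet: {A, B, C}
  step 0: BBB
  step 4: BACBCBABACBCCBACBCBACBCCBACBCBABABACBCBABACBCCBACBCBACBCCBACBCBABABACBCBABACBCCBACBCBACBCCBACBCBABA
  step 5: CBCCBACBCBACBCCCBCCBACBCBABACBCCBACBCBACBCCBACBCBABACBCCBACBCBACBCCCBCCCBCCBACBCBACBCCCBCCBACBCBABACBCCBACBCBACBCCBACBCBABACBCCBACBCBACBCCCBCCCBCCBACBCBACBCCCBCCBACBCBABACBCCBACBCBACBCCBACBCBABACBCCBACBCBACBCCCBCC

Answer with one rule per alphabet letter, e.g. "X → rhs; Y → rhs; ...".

A->C, B->CBC, C->BA

  step 4 ⇒ step 5: BACBCBABACBCCBACBCBACBCCBACBCBABABACBCBABACBCCBACBCBACBCCBACBCBABABACBCBABACBCCBACBCBACBCCBACBCBABA ⇒ CBC·C·BA·CBC·BA·CBC·C·CBC·C·BA·CBC·BA·BA·CBC·C·BA·CBC·BA·CBC·C·BA·CBC·BA·BA·CBC·C·BA·CBC·BA·CBC·C·CBC·C·CBC·C·BA·CBC·BA·CBC·C·CBC·C·BA·CBC·BA·BA·CBC·C·BA·CBC·BA·CBC·C·BA·CBC·BA·BA·CBC·C·BA·CBC·BA·CBC·C·CBC·C·CBC·C·BA·CBC·BA·CBC·C·CBC·C·BA·CBC·BA·BA·CBC·C·BA·CBC·BA·CBC·C·BA·CBC·BA·BA·CBC·C·BA·CBC·BA·CBC·C·CBC·C
    A ↦ C
    B ↦ CBC
    C ↦ BA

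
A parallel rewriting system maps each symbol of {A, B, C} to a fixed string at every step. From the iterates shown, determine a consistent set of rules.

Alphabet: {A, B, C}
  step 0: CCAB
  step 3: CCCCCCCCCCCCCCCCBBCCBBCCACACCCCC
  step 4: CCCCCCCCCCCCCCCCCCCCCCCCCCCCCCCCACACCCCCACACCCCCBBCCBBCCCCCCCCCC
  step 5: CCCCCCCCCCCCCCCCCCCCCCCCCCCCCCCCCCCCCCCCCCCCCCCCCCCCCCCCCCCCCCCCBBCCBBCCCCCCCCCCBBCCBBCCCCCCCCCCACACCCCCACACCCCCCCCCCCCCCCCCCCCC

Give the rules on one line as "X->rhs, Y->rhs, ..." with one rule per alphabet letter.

  step 4 ⇒ step 5: CCCCCCCCCCCCCCCCCCCCCCCCCCCCCCCCACACCCCCACACCCCCBBCCBBCCCCCCCCCC ⇒ CC·CC·CC·CC·CC·CC·CC·CC·CC·CC·CC·CC·CC·CC·CC·CC·CC·CC·CC·CC·CC·CC·CC·CC·CC·CC·CC·CC·CC·CC·CC·CC·BB·CC·BB·CC·CC·CC·CC·CC·BB·CC·BB·CC·CC·CC·CC·CC·AC·AC·CC·CC·AC·AC·CC·CC·CC·CC·CC·CC·CC·CC·CC·CC
    A ↦ BB
    B ↦ AC
    C ↦ CC

A->BB, B->AC, C->CC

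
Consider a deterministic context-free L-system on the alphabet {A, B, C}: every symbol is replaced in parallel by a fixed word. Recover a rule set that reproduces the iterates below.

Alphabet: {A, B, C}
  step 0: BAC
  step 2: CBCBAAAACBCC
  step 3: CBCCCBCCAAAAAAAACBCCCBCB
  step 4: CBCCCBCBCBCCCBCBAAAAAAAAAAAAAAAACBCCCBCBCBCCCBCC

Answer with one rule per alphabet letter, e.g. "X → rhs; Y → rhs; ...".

A->AA, B->CC, C->CB

  step 3 ⇒ step 4: CBCCCBCCAAAAAAAACBCCCBCB ⇒ CB·CC·CB·CB·CB·CC·CB·CB·AA·AA·AA·AA·AA·AA·AA·AA·CB·CC·CB·CB·CB·CC·CB·CC
    A ↦ AA
    B ↦ CC
    C ↦ CB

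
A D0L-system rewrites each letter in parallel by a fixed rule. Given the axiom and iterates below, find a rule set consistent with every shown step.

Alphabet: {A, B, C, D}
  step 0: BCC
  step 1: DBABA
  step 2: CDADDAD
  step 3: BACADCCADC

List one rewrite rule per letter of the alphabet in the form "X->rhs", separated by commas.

  step 2 ⇒ step 3: CDADDAD ⇒ BA·C·AD·C·C·AD·C
    A ↦ AD
    C ↦ BA
    D ↦ C
  step 0 ⇒ step 1: BCC ⇒ D·BA·BA
    B ↦ D

A->AD, B->D, C->BA, D->C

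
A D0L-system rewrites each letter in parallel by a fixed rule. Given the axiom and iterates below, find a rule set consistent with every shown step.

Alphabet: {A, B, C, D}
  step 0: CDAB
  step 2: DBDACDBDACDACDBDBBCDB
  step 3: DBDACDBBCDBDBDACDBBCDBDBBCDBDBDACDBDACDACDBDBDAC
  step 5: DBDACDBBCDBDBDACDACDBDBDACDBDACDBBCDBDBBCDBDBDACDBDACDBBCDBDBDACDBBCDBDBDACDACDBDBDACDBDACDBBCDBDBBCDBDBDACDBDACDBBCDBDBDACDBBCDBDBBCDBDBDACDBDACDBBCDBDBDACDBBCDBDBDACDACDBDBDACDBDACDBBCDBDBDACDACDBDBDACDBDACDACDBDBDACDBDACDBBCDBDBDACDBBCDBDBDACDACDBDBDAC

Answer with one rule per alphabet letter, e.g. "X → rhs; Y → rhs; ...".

A->BC, B->DAC, C->DB, D->DB

  step 2 ⇒ step 3: DBDACDBDACDACDBDBBCDB ⇒ DB·DAC·DB·BC·DB·DB·DAC·DB·BC·DB·DB·BC·DB·DB·DAC·DB·DAC·DAC·DB·DB·DAC
    A ↦ BC
    B ↦ DAC
    C ↦ DB
    D ↦ DB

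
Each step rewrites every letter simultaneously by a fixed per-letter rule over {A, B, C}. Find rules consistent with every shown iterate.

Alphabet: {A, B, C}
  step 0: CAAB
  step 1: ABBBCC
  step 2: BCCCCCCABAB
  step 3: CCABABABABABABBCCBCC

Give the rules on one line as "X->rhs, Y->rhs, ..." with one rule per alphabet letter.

  step 2 ⇒ step 3: BCCCCCCABAB ⇒ CC·AB·AB·AB·AB·AB·AB·B·CC·B·CC
    A ↦ B
    B ↦ CC
    C ↦ AB

A->B, B->CC, C->AB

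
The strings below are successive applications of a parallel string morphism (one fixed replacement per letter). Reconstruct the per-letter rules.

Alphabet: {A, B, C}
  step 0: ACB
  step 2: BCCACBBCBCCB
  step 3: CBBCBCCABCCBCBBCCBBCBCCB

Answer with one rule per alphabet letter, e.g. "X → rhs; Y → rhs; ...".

  step 2 ⇒ step 3: BCCACBBCBCCB ⇒ CB·BC·BC·CA·BC·CB·CB·BC·CB·BC·BC·CB
    A ↦ CA
    B ↦ CB
    C ↦ BC

A->CA, B->CB, C->BC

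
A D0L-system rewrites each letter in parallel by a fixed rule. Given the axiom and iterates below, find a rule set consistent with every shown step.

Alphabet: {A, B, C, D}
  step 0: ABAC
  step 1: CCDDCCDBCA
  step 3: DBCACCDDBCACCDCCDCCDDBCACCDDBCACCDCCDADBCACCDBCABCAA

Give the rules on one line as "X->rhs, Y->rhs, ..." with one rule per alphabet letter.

A->CCD, B->D, C->BCA, D->A

  step 0 ⇒ step 1: ABAC ⇒ CCD·D·CCD·BCA
    A ↦ CCD
    B ↦ D
    C ↦ BCA
    D ↦ A  (constrained at step 1)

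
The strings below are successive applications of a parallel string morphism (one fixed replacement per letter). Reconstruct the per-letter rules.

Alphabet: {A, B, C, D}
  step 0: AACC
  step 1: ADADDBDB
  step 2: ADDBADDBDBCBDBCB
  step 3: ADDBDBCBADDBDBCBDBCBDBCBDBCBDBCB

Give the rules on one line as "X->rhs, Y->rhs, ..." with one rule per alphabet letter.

  step 2 ⇒ step 3: ADDBADDBDBCBDBCB ⇒ AD·DB·DB·CB·AD·DB·DB·CB·DB·CB·DB·CB·DB·CB·DB·CB
    A ↦ AD
    B ↦ CB
    C ↦ DB
    D ↦ DB

A->AD, B->CB, C->DB, D->DB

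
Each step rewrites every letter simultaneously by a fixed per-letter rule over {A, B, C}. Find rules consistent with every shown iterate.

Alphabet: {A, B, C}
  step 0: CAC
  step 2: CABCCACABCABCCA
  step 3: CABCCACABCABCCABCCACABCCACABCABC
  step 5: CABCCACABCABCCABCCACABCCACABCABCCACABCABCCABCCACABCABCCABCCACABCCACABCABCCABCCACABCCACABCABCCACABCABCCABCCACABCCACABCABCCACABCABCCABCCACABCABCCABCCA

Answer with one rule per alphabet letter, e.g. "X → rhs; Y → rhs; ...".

A->C, B->CA, C->CAB

  step 2 ⇒ step 3: CABCCACABCABCCA ⇒ CAB·C·CA·CAB·CAB·C·CAB·C·CA·CAB·C·CA·CAB·CAB·C
    A ↦ C
    B ↦ CA
    C ↦ CAB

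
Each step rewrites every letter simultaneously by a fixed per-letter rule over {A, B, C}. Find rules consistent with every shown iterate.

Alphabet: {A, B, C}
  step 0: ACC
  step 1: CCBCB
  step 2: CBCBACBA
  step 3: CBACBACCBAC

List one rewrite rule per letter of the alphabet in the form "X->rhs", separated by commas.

A->C, B->A, C->CB

  step 2 ⇒ step 3: CBCBACBA ⇒ CB·A·CB·A·C·CB·A·C
    A ↦ C
    B ↦ A
    C ↦ CB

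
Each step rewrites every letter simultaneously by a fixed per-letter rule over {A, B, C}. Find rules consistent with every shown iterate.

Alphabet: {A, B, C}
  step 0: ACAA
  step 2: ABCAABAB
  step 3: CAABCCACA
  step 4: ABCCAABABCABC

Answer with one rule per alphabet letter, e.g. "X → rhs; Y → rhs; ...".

  step 3 ⇒ step 4: CAABCCACA ⇒ AB·C·C·A·AB·AB·C·AB·C
    A ↦ C
    B ↦ A
    C ↦ AB

A->C, B->A, C->AB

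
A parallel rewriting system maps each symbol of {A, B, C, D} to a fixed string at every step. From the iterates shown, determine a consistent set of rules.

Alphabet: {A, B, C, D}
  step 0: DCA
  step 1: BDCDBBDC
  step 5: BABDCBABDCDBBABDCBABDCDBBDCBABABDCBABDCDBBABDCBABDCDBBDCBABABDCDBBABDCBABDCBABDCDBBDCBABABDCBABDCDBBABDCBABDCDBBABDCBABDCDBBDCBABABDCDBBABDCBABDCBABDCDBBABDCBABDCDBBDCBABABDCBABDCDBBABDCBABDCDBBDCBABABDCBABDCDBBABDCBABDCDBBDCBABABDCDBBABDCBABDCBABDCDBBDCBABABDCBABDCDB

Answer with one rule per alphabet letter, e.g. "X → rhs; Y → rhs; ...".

A->BDC, B->BA, C->DB, D->BDC

  step 0 ⇒ step 1: DCA ⇒ BDC·DB·BDC
    A ↦ BDC
    C ↦ DB
    D ↦ BDC
    B ↦ BA  (constrained at step 1)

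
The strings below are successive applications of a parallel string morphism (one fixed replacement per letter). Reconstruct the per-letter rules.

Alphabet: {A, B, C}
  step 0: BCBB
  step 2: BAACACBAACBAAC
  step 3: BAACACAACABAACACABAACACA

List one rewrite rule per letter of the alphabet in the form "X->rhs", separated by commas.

A->AC, B->BA, C->A

  step 2 ⇒ step 3: BAACACBAACBAAC ⇒ BA·AC·AC·A·AC·A·BA·AC·AC·A·BA·AC·AC·A
    A ↦ AC
    B ↦ BA
    C ↦ A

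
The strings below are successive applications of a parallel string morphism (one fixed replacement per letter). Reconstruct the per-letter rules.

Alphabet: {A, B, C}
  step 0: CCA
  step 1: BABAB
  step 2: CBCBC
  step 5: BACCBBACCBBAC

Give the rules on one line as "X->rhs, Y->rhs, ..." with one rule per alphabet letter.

A->B, B->C, C->BA

  step 1 ⇒ step 2: BABAB ⇒ C·B·C·B·C
    A ↦ B
    B ↦ C
  step 0 ⇒ step 1: CCA ⇒ BA·BA·B
    C ↦ BA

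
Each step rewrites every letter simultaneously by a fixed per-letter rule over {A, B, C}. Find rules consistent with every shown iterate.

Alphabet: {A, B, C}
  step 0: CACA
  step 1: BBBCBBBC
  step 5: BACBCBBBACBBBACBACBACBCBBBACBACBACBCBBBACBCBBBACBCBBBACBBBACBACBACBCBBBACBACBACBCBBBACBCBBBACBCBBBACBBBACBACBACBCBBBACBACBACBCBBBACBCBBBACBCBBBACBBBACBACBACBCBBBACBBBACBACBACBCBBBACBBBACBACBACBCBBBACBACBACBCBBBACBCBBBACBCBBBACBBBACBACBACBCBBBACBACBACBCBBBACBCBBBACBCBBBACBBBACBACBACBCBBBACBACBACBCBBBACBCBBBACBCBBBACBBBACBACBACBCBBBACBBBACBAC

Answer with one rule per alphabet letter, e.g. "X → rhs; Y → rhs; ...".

A->BC, B->BAC, C->BB

  step 0 ⇒ step 1: CACA ⇒ BB·BC·BB·BC
    A ↦ BC
    C ↦ BB
    B ↦ BAC  (constrained at step 1)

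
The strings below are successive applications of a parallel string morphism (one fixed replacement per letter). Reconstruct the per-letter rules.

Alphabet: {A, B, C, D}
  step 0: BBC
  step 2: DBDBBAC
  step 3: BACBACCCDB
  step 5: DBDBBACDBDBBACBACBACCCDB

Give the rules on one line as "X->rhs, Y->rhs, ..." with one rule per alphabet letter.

  step 2 ⇒ step 3: DBDBBAC ⇒ BA·C·BA·C·C·C·DB
    A ↦ C
    B ↦ C
    C ↦ DB
    D ↦ BA

A->C, B->C, C->DB, D->BA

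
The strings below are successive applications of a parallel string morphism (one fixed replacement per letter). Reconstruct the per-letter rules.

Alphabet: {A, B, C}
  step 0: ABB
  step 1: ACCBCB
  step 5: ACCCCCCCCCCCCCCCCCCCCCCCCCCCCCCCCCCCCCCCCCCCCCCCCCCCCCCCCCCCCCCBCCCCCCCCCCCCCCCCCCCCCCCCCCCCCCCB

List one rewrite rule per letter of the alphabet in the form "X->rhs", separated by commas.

A->AC, B->CB, C->CC

  step 0 ⇒ step 1: ABB ⇒ AC·CB·CB
    A ↦ AC
    B ↦ CB
    C ↦ CC  (constrained at step 1)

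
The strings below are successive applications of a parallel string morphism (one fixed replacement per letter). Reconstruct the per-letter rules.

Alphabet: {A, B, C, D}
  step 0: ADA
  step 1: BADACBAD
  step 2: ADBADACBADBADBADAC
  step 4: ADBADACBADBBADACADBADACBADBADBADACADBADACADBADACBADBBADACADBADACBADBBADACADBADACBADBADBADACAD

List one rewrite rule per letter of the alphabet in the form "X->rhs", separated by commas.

  step 1 ⇒ step 2: BADACBAD ⇒ AD·BAD·AC·BAD·B·AD·BAD·AC
    A ↦ BAD
    B ↦ AD
    C ↦ B
    D ↦ AC

A->BAD, B->AD, C->B, D->AC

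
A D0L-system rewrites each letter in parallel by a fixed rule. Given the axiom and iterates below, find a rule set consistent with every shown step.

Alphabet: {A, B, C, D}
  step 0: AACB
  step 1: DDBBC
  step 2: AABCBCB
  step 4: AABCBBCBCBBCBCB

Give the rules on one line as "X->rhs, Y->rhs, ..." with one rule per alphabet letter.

  step 1 ⇒ step 2: DDBBC ⇒ A·A·BC·BC·B
    B ↦ BC
    C ↦ B
    D ↦ A
  step 0 ⇒ step 1: AACB ⇒ D·D·B·BC
    A ↦ D

A->D, B->BC, C->B, D->A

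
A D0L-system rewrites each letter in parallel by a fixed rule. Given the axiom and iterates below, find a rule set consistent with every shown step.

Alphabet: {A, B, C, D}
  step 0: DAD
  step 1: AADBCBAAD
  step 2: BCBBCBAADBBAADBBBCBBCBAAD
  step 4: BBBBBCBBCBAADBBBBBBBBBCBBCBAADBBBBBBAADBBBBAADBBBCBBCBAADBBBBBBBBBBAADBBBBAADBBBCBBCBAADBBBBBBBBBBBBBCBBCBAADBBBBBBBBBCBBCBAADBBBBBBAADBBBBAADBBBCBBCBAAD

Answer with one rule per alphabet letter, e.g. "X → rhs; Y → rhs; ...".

  step 1 ⇒ step 2: AADBCBAAD ⇒ BCB·BCB·AAD·BB·AAD·BB·BCB·BCB·AAD
    A ↦ BCB
    B ↦ BB
    C ↦ AAD
    D ↦ AAD

A->BCB, B->BB, C->AAD, D->AAD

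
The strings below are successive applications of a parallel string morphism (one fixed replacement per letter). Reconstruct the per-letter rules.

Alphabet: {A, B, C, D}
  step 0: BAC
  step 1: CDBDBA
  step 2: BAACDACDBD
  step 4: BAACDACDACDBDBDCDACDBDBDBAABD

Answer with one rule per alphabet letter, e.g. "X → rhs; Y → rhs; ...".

  step 1 ⇒ step 2: CDBDBA ⇒ BA·A·CD·A·CD·BD
    A ↦ BD
    B ↦ CD
    C ↦ BA
    D ↦ A

A->BD, B->CD, C->BA, D->A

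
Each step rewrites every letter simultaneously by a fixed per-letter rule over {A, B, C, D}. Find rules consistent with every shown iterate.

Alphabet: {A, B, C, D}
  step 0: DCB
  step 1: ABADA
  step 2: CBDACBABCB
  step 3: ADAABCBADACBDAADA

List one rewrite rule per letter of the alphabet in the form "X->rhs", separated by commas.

  step 2 ⇒ step 3: CBDACBABCB ⇒ A·DA·AB·CB·A·DA·CB·DA·A·DA
    A ↦ CB
    B ↦ DA
    C ↦ A
    D ↦ AB

A->CB, B->DA, C->A, D->AB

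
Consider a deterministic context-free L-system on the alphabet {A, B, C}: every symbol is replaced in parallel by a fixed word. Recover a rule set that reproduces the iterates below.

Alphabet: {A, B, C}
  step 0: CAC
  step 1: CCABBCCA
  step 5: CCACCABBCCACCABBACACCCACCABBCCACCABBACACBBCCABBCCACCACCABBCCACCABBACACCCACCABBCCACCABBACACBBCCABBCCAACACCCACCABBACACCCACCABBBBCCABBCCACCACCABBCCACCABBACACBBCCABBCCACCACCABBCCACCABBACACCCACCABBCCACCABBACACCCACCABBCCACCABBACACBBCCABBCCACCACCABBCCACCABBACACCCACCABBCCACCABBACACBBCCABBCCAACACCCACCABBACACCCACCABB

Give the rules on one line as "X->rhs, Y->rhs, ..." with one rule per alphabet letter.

A->BB, B->AC, C->CCA

  step 0 ⇒ step 1: CAC ⇒ CCA·BB·CCA
    A ↦ BB
    C ↦ CCA
    B ↦ AC  (constrained at step 1)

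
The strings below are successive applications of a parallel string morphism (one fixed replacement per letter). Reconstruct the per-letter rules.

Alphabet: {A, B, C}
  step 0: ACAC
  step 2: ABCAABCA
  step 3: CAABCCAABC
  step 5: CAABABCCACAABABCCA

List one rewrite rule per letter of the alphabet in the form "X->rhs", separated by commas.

A->C, B->A, C->AB

  step 2 ⇒ step 3: ABCAABCA ⇒ C·A·AB·C·C·A·AB·C
    A ↦ C
    B ↦ A
    C ↦ AB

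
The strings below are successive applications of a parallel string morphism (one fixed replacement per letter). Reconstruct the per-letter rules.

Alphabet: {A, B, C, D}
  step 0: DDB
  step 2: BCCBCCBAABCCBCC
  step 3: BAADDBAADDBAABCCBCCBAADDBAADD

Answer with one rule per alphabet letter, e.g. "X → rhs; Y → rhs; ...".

A->BCC, B->BAA, C->D, D->A

  step 2 ⇒ step 3: BCCBCCBAABCCBCC ⇒ BAA·D·D·BAA·D·D·BAA·BCC·BCC·BAA·D·D·BAA·D·D
    A ↦ BCC
    B ↦ BAA
    C ↦ D
    D ↦ A  (constrained at step 0)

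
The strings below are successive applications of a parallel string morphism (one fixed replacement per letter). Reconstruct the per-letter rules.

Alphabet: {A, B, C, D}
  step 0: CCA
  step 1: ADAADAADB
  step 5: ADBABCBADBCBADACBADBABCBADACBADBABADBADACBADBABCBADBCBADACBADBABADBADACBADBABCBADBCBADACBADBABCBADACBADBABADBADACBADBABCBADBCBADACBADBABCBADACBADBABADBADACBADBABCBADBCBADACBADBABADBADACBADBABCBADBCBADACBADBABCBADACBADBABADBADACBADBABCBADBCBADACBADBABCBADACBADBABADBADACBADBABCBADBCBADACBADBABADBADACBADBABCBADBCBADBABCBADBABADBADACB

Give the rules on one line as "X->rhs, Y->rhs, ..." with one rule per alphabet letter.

A->ADB, B->CB, C->ADA, D->AB

  step 0 ⇒ step 1: CCA ⇒ ADA·ADA·ADB
    A ↦ ADB
    C ↦ ADA
    B ↦ CB  (constrained at step 1)
    D ↦ AB  (constrained at step 1)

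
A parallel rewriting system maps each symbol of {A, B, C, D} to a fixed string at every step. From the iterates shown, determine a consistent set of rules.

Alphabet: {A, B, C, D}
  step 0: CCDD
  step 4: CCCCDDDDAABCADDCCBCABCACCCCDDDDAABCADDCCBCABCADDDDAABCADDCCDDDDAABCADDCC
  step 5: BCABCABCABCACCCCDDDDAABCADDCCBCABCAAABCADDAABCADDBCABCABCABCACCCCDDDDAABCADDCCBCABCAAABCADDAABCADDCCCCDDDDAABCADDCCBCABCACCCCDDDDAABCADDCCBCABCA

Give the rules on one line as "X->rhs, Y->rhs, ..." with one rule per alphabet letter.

  step 4 ⇒ step 5: CCCCDDDDAABCADDCCBCABCACCCCDDDDAABCADDCCBCABCADDDDAABCADDCCDDDDAABCADDCC ⇒ BCA·BCA·BCA·BCA·C·C·C·C·DD·DD·AA·BCA·DD·C·C·BCA·BCA·AA·BCA·DD·AA·BCA·DD·BCA·BCA·BCA·BCA·C·C·C·C·DD·DD·AA·BCA·DD·C·C·BCA·BCA·AA·BCA·DD·AA·BCA·DD·C·C·C·C·DD·DD·AA·BCA·DD·C·C·BCA·BCA·C·C·C·C·DD·DD·AA·BCA·DD·C·C·BCA·BCA
    A ↦ DD
    B ↦ AA
    C ↦ BCA
    D ↦ C

A->DD, B->AA, C->BCA, D->C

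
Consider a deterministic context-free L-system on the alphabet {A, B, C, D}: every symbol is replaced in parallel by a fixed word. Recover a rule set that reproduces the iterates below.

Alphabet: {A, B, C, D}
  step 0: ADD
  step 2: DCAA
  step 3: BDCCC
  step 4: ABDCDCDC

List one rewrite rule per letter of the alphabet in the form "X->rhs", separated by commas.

A->C, B->A, C->DC, D->B

  step 3 ⇒ step 4: BDCCC ⇒ A·B·DC·DC·DC
    B ↦ A
    C ↦ DC
    D ↦ B
  step 2 ⇒ step 3: DCAA ⇒ B·DC·C·C
    A ↦ C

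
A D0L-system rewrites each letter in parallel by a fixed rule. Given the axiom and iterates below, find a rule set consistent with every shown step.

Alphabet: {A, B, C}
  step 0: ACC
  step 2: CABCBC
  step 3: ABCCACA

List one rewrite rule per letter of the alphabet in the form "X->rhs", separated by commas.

  step 2 ⇒ step 3: CABCBC ⇒ A·BC·C·A·C·A
    A ↦ BC
    B ↦ C
    C ↦ A

A->BC, B->C, C->A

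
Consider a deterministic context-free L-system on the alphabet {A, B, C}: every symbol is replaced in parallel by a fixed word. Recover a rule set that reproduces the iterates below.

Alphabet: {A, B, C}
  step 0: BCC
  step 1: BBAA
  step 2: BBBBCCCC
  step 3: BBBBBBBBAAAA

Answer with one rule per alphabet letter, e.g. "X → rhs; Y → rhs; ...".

  step 2 ⇒ step 3: BBBBCCCC ⇒ BB·BB·BB·BB·A·A·A·A
    B ↦ BB
    C ↦ A
  step 1 ⇒ step 2: BBAA ⇒ BB·BB·CC·CC
    A ↦ CC

A->CC, B->BB, C->A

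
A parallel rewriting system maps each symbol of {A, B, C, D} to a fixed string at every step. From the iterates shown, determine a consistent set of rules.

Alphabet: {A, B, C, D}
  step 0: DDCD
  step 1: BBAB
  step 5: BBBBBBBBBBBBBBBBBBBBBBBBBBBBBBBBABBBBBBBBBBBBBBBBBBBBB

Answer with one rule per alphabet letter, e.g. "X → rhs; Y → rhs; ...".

  step 0 ⇒ step 1: DDCD ⇒ B·B·A·B
    C ↦ A
    D ↦ B
    A ↦ CD  (constrained at step 1)
    B ↦ BB  (constrained at step 1)

A->CD, B->BB, C->A, D->B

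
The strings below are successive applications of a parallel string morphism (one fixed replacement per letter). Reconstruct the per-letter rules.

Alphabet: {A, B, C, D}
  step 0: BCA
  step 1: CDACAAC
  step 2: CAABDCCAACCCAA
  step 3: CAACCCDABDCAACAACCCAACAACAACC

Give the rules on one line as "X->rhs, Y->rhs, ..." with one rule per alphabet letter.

  step 2 ⇒ step 3: CAABDCCAACCCAA ⇒ CAA·C·C·CDA·BD·CAA·CAA·C·C·CAA·CAA·CAA·C·C
    A ↦ C
    B ↦ CDA
    C ↦ CAA
    D ↦ BD

A->C, B->CDA, C->CAA, D->BD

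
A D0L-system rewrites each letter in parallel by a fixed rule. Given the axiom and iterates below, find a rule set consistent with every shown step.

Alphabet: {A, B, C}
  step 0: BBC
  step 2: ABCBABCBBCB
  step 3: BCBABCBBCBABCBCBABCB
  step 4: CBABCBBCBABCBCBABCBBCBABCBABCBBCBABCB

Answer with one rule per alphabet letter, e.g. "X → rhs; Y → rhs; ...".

A->B, B->CB, C->AB

  step 3 ⇒ step 4: BCBABCBBCBABCBCBABCB ⇒ CB·AB·CB·B·CB·AB·CB·CB·AB·CB·B·CB·AB·CB·AB·CB·B·CB·AB·CB
    A ↦ B
    B ↦ CB
    C ↦ AB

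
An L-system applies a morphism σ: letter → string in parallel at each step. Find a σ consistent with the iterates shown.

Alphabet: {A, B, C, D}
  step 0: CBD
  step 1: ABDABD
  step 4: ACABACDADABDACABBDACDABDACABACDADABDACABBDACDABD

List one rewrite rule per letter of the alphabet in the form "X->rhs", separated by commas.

  step 0 ⇒ step 1: CBD ⇒ AB·DA·BD
    B ↦ DA
    C ↦ AB
    D ↦ BD
    A ↦ AC  (constrained at step 1)

A->AC, B->DA, C->AB, D->BD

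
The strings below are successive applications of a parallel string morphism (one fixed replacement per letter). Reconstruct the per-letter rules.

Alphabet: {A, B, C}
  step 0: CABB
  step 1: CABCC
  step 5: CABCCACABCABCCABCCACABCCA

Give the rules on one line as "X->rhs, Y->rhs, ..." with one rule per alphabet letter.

  step 0 ⇒ step 1: CABB ⇒ CA·B·C·C
    A ↦ B
    B ↦ C
    C ↦ CA

A->B, B->C, C->CA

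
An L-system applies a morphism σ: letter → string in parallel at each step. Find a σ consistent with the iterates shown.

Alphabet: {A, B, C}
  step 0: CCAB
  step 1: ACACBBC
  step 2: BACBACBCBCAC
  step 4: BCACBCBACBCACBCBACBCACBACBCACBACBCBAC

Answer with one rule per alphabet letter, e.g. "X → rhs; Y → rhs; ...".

  step 1 ⇒ step 2: ACACBBC ⇒ B·AC·B·AC·BC·BC·AC
    A ↦ B
    B ↦ BC
    C ↦ AC

A->B, B->BC, C->AC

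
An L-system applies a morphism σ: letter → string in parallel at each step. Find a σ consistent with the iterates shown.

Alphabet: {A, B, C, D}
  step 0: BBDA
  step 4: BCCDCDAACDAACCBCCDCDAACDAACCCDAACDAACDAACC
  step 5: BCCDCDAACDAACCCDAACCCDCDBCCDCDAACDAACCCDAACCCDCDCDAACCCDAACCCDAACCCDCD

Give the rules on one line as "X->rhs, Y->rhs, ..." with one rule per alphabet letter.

  step 4 ⇒ step 5: BCCDCDAACDAACCBCCDCDAACDAACCCDAACDAACDAACC ⇒ BC·CD·CD·AA·CD·AA·C·C·CD·AA·C·C·CD·CD·BC·CD·CD·AA·CD·AA·C·C·CD·AA·C·C·CD·CD·CD·AA·C·C·CD·AA·C·C·CD·AA·C·C·CD·CD
    A ↦ C
    B ↦ BC
    C ↦ CD
    D ↦ AA

A->C, B->BC, C->CD, D->AA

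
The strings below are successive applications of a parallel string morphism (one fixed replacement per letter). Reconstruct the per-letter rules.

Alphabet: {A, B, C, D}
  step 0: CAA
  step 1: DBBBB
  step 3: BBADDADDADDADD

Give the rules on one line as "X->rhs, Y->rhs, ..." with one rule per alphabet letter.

A->BB, B->DCC, C->D, D->A

  step 0 ⇒ step 1: CAA ⇒ D·BB·BB
    A ↦ BB
    C ↦ D
    B ↦ DCC  (constrained at step 1)
    D ↦ A  (constrained at step 1)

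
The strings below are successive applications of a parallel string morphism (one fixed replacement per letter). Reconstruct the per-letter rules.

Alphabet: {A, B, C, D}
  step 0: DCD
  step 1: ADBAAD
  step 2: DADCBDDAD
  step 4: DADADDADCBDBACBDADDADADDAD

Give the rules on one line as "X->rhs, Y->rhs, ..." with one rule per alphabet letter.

A->D, B->CB, C->BA, D->AD

  step 1 ⇒ step 2: ADBAAD ⇒ D·AD·CB·D·D·AD
    A ↦ D
    B ↦ CB
    D ↦ AD
  step 0 ⇒ step 1: DCD ⇒ AD·BA·AD
    C ↦ BA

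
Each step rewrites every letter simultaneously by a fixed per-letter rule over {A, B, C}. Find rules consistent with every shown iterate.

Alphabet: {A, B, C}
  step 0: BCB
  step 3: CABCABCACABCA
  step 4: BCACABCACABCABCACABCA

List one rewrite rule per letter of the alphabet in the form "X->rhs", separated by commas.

  step 3 ⇒ step 4: CABCABCACABCA ⇒ B·CA·CA·B·CA·CA·B·CA·B·CA·CA·B·CA
    A ↦ CA
    B ↦ CA
    C ↦ B

A->CA, B->CA, C->B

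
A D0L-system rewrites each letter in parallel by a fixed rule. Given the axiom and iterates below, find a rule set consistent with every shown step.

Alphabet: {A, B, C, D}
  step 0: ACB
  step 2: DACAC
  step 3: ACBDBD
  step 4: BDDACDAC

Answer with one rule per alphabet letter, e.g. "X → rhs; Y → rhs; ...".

A->B, B->D, C->D, D->AC

  step 3 ⇒ step 4: ACBDBD ⇒ B·D·D·AC·D·AC
    A ↦ B
    B ↦ D
    C ↦ D
    D ↦ AC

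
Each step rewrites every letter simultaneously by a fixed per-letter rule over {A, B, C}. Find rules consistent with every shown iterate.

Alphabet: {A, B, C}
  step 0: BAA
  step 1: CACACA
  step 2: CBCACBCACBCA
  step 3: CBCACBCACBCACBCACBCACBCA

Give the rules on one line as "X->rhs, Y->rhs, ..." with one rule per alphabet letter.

A->CA, B->CA, C->CB

  step 2 ⇒ step 3: CBCACBCACBCA ⇒ CB·CA·CB·CA·CB·CA·CB·CA·CB·CA·CB·CA
    A ↦ CA
    B ↦ CA
    C ↦ CB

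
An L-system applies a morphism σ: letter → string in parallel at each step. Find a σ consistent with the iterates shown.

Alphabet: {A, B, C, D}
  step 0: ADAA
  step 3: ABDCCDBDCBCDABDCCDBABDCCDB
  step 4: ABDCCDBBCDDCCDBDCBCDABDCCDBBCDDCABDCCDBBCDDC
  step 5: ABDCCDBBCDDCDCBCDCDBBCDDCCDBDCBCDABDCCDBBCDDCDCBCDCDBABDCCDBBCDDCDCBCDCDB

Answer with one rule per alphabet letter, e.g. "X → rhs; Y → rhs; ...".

  step 4 ⇒ step 5: ABDCCDBBCDDCCDBDCBCDABDCCDBBCDDCABDCCDBBCDDC ⇒ AB·DC·CD·B·B·CD·DC·DC·B·CD·CD·B·B·CD·DC·CD·B·DC·B·CD·AB·DC·CD·B·B·CD·DC·DC·B·CD·CD·B·AB·DC·CD·B·B·CD·DC·DC·B·CD·CD·B
    A ↦ AB
    B ↦ DC
    C ↦ B
    D ↦ CD

A->AB, B->DC, C->B, D->CD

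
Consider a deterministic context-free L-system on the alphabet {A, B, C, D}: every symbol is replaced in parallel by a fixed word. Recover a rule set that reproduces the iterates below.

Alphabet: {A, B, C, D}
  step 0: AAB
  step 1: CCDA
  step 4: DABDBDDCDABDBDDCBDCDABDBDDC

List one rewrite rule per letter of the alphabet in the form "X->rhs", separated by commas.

  step 0 ⇒ step 1: AAB ⇒ C·C·DA
    A ↦ C
    B ↦ DA
    C ↦ DC  (constrained at step 1)
    D ↦ BD  (constrained at step 1)

A->C, B->DA, C->DC, D->BD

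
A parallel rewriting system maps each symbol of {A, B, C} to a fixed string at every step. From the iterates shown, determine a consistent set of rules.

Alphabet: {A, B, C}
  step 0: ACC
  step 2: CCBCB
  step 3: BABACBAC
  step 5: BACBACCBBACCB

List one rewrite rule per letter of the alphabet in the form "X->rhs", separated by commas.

  step 2 ⇒ step 3: CCBCB ⇒ BA·BA·C·BA·C
    B ↦ C
    C ↦ BA
    A ↦ B  (constrained at step 0)

A->B, B->C, C->BA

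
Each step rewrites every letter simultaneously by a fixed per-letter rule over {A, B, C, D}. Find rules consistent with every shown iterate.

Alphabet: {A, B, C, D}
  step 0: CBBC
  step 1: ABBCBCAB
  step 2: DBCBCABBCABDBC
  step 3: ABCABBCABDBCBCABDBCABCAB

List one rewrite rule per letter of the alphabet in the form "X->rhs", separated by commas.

A->D, B->BC, C->AB, D->A

  step 2 ⇒ step 3: DBCBCABBCABDBC ⇒ A·BC·AB·BC·AB·D·BC·BC·AB·D·BC·A·BC·AB
    A ↦ D
    B ↦ BC
    C ↦ AB
    D ↦ A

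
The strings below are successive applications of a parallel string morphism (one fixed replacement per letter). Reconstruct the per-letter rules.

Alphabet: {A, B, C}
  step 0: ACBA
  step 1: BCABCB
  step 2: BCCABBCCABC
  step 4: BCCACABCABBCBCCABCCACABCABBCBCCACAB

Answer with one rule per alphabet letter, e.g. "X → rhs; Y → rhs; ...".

A->B, B->BC, C->CA

  step 1 ⇒ step 2: BCABCB ⇒ BC·CA·B·BC·CA·BC
    A ↦ B
    B ↦ BC
    C ↦ CA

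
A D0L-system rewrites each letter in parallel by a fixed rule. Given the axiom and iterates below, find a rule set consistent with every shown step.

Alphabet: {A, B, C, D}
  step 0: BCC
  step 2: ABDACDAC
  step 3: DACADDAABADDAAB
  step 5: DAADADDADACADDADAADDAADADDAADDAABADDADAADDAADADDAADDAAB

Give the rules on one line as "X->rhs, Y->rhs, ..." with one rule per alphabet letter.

  step 2 ⇒ step 3: ABDACDAC ⇒ DA·C·AD·DA·AB·AD·DA·AB
    A ↦ DA
    B ↦ C
    C ↦ AB
    D ↦ AD

A->DA, B->C, C->AB, D->AD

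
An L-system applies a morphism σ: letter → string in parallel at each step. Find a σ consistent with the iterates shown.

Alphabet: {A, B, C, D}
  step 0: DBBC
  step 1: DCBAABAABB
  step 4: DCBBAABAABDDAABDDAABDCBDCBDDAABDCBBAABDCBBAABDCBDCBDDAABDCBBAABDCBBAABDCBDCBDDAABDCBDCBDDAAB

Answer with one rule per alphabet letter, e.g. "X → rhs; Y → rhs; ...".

  step 0 ⇒ step 1: DBBC ⇒ DCB·AAB·AAB·B
    B ↦ AAB
    C ↦ B
    D ↦ DCB
    A ↦ D  (constrained at step 1)

A->D, B->AAB, C->B, D->DCB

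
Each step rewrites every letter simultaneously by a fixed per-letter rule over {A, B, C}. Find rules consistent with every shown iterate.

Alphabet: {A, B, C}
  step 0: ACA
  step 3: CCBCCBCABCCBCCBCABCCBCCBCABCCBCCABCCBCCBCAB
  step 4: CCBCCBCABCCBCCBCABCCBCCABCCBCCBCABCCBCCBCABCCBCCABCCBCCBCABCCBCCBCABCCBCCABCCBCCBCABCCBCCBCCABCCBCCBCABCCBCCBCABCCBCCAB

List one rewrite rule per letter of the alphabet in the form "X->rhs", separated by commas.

  step 3 ⇒ step 4: CCBCCBCABCCBCCBCABCCBCCBCABCCBCCABCCBCCBCAB ⇒ CCB·CCB·CAB·CCB·CCB·CAB·CCB·C·CAB·CCB·CCB·CAB·CCB·CCB·CAB·CCB·C·CAB·CCB·CCB·CAB·CCB·CCB·CAB·CCB·C·CAB·CCB·CCB·CAB·CCB·CCB·C·CAB·CCB·CCB·CAB·CCB·CCB·CAB·CCB·C·CAB
    A ↦ C
    B ↦ CAB
    C ↦ CCB

A->C, B->CAB, C->CCB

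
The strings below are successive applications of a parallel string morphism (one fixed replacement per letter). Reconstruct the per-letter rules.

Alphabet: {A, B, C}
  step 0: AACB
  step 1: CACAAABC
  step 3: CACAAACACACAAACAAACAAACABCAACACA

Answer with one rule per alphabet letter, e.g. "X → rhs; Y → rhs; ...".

A->CA, B->BC, C->AA

  step 0 ⇒ step 1: AACB ⇒ CA·CA·AA·BC
    A ↦ CA
    B ↦ BC
    C ↦ AA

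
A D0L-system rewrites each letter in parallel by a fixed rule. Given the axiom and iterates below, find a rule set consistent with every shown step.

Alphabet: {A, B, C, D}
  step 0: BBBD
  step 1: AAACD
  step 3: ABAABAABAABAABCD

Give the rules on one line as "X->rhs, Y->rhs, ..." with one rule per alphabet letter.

  step 0 ⇒ step 1: BBBD ⇒ A·A·A·CD
    B ↦ A
    D ↦ CD
    A ↦ AB  (constrained at step 1)
    C ↦ AB  (constrained at step 1)

A->AB, B->A, C->AB, D->CD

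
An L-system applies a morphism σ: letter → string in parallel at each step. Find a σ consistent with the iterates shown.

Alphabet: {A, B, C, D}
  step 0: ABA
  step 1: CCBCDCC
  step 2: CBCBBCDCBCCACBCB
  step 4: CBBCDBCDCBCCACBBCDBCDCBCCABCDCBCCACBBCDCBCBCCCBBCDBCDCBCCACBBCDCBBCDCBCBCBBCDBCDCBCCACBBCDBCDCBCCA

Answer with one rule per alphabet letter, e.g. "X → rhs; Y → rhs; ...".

  step 1 ⇒ step 2: CCBCDCC ⇒ CB·CB·BCD·CB·CCA·CB·CB
    B ↦ BCD
    C ↦ CB
    D ↦ CCA
  step 0 ⇒ step 1: ABA ⇒ CC·BCD·CC
    A ↦ CC

A->CC, B->BCD, C->CB, D->CCA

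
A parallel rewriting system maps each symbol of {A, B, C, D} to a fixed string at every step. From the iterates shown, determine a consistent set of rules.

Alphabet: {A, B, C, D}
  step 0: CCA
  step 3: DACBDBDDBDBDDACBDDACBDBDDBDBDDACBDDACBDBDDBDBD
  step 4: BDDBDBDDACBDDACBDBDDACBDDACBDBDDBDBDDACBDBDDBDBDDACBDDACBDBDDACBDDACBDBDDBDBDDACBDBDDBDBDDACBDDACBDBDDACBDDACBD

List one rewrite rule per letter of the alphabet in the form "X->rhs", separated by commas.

  step 3 ⇒ step 4: DACBDBDDBDBDDACBDDACBDBDDBDBDDACBDDACBDBDDBDBD ⇒ BD·DB·DBD·DAC·BD·DAC·BD·BD·DAC·BD·DAC·BD·BD·DB·DBD·DAC·BD·BD·DB·DBD·DAC·BD·DAC·BD·BD·DAC·BD·DAC·BD·BD·DB·DBD·DAC·BD·BD·DB·DBD·DAC·BD·DAC·BD·BD·DAC·BD·DAC·BD
    A ↦ DB
    B ↦ DAC
    C ↦ DBD
    D ↦ BD

A->DB, B->DAC, C->DBD, D->BD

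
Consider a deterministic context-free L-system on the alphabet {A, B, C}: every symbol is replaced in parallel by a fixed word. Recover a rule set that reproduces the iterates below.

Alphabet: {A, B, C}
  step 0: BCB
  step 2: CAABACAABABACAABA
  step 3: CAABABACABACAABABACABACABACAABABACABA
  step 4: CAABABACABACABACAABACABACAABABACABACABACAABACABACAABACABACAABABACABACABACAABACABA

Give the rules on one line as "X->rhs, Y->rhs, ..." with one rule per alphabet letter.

  step 3 ⇒ step 4: CAABABACABACAABABACABACABACAABABACABA ⇒ CAA·BA·BA·CA·BA·CA·BA·CAA·BA·CA·BA·CAA·BA·BA·CA·BA·CA·BA·CAA·BA·CA·BA·CAA·BA·CA·BA·CAA·BA·BA·CA·BA·CA·BA·CAA·BA·CA·BA
    A ↦ BA
    B ↦ CA
    C ↦ CAA

A->BA, B->CA, C->CAA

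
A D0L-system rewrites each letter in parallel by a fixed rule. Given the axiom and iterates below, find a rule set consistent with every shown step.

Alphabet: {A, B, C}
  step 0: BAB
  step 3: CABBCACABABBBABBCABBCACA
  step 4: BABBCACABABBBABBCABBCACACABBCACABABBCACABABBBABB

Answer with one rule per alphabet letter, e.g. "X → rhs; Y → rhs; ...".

  step 3 ⇒ step 4: CABBCACABABBBABBCABBCACA ⇒ BA·BB·CA·CA·BA·BB·BA·BB·CA·BB·CA·CA·CA·BB·CA·CA·BA·BB·CA·CA·BA·BB·BA·BB
    A ↦ BB
    B ↦ CA
    C ↦ BA

A->BB, B->CA, C->BA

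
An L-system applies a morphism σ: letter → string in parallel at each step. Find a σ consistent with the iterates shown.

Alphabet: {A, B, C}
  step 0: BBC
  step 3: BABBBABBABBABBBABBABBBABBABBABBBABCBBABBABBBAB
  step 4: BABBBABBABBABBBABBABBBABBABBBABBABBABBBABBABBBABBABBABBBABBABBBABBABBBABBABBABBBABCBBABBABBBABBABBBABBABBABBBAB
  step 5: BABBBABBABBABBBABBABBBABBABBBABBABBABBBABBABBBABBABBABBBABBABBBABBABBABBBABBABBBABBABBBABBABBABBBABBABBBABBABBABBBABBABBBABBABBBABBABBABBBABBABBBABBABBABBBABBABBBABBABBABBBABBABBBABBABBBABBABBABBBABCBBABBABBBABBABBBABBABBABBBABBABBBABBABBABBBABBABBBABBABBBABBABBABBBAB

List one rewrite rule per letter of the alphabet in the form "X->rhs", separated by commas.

  step 4 ⇒ step 5: BABBBABBABBABBBABBABBBABBABBBABBABBABBBABBABBBABBABBABBBABBABBBABBABBBABBABBABBBABCBBABBABBBABBABBBABBABBABBBAB ⇒ BAB·B·BAB·BAB·BAB·B·BAB·BAB·B·BAB·BAB·B·BAB·BAB·BAB·B·BAB·BAB·B·BAB·BAB·BAB·B·BAB·BAB·B·BAB·BAB·BAB·B·BAB·BAB·B·BAB·BAB·B·BAB·BAB·BAB·B·BAB·BAB·B·BAB·BAB·BAB·B·BAB·BAB·B·BAB·BAB·B·BAB·BAB·BAB·B·BAB·BAB·B·BAB·BAB·BAB·B·BAB·BAB·B·BAB·BAB·BAB·B·BAB·BAB·B·BAB·BAB·B·BAB·BAB·BAB·B·BAB·CB·BAB·BAB·B·BAB·BAB·B·BAB·BAB·BAB·B·BAB·BAB·B·BAB·BAB·BAB·B·BAB·BAB·B·BAB·BAB·B·BAB·BAB·BAB·B·BAB
    A ↦ B
    B ↦ BAB
    C ↦ CB

A->B, B->BAB, C->CB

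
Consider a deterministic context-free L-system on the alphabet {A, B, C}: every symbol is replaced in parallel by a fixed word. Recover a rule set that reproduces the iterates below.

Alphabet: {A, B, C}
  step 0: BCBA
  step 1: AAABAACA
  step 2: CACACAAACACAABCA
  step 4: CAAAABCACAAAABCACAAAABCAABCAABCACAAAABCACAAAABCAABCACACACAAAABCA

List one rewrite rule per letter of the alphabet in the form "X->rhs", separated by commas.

  step 1 ⇒ step 2: AAABAACA ⇒ CA·CA·CA·AA·CA·CA·AB·CA
    A ↦ CA
    B ↦ AA
    C ↦ AB

A->CA, B->AA, C->AB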